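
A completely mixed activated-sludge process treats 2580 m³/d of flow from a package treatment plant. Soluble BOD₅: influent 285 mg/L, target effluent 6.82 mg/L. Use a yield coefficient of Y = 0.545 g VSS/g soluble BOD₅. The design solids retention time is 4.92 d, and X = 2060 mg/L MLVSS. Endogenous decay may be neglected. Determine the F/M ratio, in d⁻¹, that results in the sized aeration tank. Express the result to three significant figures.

F/M ≈ 0.382 d⁻¹

With k_d = 0 the design equation reduces to V = Y Q (S₀−S) θ_c / X = 0.545 × 2580 × (285 − 6.82) × 4.92 / 2060 = 934.2 m³.
Food-to-microorganism ratio F/M = Q S₀ / (V X) = 2580 × 285 / (934.2 × 2060) = 0.3821 d⁻¹.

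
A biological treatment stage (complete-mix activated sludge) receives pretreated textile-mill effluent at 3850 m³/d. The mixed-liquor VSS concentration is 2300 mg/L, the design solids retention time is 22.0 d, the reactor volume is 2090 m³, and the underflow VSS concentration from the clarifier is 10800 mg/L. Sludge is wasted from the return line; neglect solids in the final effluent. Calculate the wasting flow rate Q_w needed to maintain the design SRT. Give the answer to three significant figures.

Wasting from the return line (neglecting effluent solids): Q_w = V·X / (θ_c·X_r) = 2090 × 2300 / (22.0 × 10800) = 20.23 m³/d.

Q_w ≈ 20.2 m³/d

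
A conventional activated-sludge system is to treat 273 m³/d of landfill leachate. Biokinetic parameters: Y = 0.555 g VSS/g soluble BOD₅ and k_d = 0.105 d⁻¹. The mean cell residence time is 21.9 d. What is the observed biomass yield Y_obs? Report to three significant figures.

The observed yield is Y_obs = Y/(1 + k_d·θ_c) = 0.555 / (1 + 0.105 × 21.9) = 0.555 / 3.299 = 0.1682 g VSS per g soluble BOD₅ removed.

Y_obs ≈ 0.168 g VSS/g soluble BOD₅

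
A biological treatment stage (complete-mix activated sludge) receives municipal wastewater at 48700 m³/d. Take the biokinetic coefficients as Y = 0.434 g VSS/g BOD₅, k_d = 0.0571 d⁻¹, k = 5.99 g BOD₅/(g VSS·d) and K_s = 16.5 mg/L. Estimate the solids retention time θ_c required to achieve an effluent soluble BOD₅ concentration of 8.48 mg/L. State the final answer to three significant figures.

From 1/θ_c = Y·k·S/(K_s + S) − k_d: Y·k·S/(K_s+S) = 0.434 × 5.99 × 8.48 / (16.5 + 8.48) = 0.8825 d⁻¹.
1/θ_c = 0.8825 − 0.0571 = 0.8254 d⁻¹, so θ_c = 1.212 d.

θ_c ≈ 1.21 d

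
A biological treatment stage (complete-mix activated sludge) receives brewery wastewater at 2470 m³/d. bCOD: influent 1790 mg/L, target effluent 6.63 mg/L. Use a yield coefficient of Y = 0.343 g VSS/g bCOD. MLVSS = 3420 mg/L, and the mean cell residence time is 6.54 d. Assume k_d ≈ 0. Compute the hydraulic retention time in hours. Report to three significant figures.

Biomass mass balance (decay neglected): V·X = Y·Q·(S₀ − S)·θ_c, so V = 0.343 × 2470 × (1790 − 6.63) × 6.54 / 3420 = 2889 m³.
HRT = V/Q = 2889 m³ / 2470 m³·d⁻¹ = 1.170 d × 24 = 28.07 h.

τ ≈ 28.1 h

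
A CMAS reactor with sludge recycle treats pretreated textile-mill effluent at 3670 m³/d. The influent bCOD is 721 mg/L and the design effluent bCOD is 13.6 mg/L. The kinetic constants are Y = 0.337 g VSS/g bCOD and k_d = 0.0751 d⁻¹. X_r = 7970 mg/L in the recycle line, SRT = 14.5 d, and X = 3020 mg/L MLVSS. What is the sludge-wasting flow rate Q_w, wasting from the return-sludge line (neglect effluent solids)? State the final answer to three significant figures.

Steady-state biomass mass balance: V·X·(1 + k_d·θ_c) = Y·Q·(S₀ − S)·θ_c, so V = 0.337 × 3670 × (721 − 13.6) × 14.5 / [3020 × (1 + 0.0751 × 14.5)] = 1.27×10^7 / 6309 = 2011 m³.
Wasting from the return line (neglecting effluent solids): Q_w = V·X / (θ_c·X_r) = 2011 × 3020 / (14.5 × 7970) = 52.55 m³/d.

Q_w ≈ 52.6 m³/d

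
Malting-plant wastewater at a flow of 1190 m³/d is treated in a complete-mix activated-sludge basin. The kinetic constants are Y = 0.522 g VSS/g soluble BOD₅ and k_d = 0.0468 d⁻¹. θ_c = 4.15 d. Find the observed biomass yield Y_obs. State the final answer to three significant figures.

Observed yield with endogenous decay: Y_obs = Y / (1 + k_d·θ_c) = 0.522 / (1 + 0.0468 × 4.15) = 0.522 / 1.194 = 0.4371 g VSS/g soluble BOD₅.

Y_obs ≈ 0.437 g VSS/g soluble BOD₅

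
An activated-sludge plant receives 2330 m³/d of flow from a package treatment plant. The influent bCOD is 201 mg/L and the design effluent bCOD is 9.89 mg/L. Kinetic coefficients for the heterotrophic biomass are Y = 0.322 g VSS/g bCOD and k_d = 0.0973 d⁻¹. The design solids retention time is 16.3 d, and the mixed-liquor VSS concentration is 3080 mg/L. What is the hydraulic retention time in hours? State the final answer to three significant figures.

τ ≈ 3.02 h

From the SRT design equation V = Y Q (S₀−S) θ_c / [X (1 + k_d θ_c)] = 0.322 × 2330 × (201 − 9.89) × 16.3 / [3080 × (1 + 0.0973 × 16.3)] = 2.34×10^6 / 7965 = 293.4 m³.
Hydraulic retention time τ = V/Q = 293.4 / 2330 = 0.1259 d = 3.022 h.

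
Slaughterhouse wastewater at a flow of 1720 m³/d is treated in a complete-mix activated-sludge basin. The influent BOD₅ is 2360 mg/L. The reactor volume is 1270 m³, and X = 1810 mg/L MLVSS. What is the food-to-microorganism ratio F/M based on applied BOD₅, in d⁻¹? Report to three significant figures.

F/M ≈ 1.77 d⁻¹

F/M = applied load / biomass = Q·S₀/(V·X) = 1720 × 2360 / (1270 × 1810) = 1.766 d⁻¹.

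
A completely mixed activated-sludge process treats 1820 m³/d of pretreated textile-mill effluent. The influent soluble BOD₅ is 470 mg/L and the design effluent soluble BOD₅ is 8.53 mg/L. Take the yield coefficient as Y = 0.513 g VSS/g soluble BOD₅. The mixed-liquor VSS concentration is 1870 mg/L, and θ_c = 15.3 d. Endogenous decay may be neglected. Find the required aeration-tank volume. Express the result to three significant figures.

V ≈ 3530 m³

With k_d = 0 the design equation reduces to V = Y Q (S₀−S) θ_c / X = 0.513 × 1820 × (470 − 8.53) × 15.3 / 1870 = 3525 m³.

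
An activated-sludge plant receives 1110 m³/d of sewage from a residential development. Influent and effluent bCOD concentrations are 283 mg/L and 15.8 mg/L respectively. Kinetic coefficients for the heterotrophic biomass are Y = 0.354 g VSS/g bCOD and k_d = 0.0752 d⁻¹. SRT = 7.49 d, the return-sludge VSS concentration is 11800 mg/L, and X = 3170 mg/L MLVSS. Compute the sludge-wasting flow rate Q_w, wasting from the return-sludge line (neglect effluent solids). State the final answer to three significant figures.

Rearranging the biomass balance for a CMAS with decay, V = Y·Q·ΔS·θ_c / [X·(1+k_d θ_c)] = 0.354 × 1110 × (283 − 15.8) × 7.49 / [3170 × (1 + 0.0752 × 7.49)] = 7.86×10^5 / 4955 = 158.7 m³.
θ_c = V·X/(Q_w·X_r) when wasting from the recycle, so Q_w = V·X/(θ_c·X_r) = 158.7 × 3170 / (7.49 × 11800) = 5.692 m³/d.

Q_w ≈ 5.69 m³/d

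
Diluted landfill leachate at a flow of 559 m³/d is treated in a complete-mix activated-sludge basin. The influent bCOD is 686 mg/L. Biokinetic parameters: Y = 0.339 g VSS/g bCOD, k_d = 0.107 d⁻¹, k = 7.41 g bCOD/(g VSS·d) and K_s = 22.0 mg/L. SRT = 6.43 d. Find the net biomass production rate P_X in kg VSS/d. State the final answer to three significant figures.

For a completely mixed reactor with recycle the Lawrence–McCarty relation gives S = K_s·(1 + k_d·θ_c) / [θ_c·(Y·k − k_d) − 1] = 22.0 × (1 + 0.107 × 6.43) / [6.43 × (0.339 × 7.41 − 0.107) − 1] = 37.14 / 14.46 = 2.567 mg/L.
The observed yield is Y_obs = Y/(1 + k_d·θ_c) = 0.339 / (1 + 0.107 × 6.43) = 0.339 / 1.688 = 0.2008 g VSS per g bCOD removed.
Substrate removed = Q·(S₀ − S) = 559 m³/d × (686 − 2.57) g/m³ = 3.82×10^5 g/d = 382.0 kg/d.
Biomass produced: P_X = Y_obs·Q·ΔS = 0.2008 × 382.0 ≈ 76.72 kg VSS/d.

P_X ≈ 76.7 kg VSS/d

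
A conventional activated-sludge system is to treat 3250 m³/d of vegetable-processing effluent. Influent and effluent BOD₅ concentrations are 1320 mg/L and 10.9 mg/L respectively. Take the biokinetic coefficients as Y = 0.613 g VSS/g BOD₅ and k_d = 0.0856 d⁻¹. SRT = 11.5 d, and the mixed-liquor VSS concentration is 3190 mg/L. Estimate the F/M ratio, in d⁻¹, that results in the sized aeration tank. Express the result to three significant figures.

Rearranging the biomass balance for a CMAS with decay, V = Y·Q·ΔS·θ_c / [X·(1+k_d θ_c)] = 0.613 × 3250 × (1320 − 10.9) × 11.5 / [3190 × (1 + 0.0856 × 11.5)] = 3×10^7 / 6330 = 4738 m³.
F/M = Q·S₀ / (V·X) = 3250 × 1320 / (4738 × 3190) = 0.2838 g BOD₅·(g VSS·d)⁻¹.

F/M ≈ 0.284 d⁻¹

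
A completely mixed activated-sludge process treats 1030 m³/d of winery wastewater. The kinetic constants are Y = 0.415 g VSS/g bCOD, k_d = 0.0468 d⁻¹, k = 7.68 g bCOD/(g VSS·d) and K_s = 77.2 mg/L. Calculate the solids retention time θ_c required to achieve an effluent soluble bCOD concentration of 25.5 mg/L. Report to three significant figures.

Specific growth rate at S = 25.5 mg/L: μ = YkS/(K_s+S) = 0.415·7.68·25.5/(77.2+25.5) = 0.7914 d⁻¹.
1/θ_c = 0.7914 − 0.0468 = 0.7446 d⁻¹, so θ_c = 1.343 d.

θ_c ≈ 1.34 d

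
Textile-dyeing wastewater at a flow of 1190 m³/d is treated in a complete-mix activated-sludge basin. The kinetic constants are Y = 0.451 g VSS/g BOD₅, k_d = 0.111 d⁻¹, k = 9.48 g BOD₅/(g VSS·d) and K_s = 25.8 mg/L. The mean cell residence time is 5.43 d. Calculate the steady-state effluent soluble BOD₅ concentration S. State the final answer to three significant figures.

S ≈ 1.91 mg/L

From the Monod/SRT balance for a CMAS, S = K_s·(1+k_d θ_c)/[θ_c·(Y k − k_d) − 1] = 25.8 × (1 + 0.111 × 5.43) / [5.43 × (0.451 × 9.48 − 0.111) − 1] = 41.35 / 21.61 = 1.913 mg/L.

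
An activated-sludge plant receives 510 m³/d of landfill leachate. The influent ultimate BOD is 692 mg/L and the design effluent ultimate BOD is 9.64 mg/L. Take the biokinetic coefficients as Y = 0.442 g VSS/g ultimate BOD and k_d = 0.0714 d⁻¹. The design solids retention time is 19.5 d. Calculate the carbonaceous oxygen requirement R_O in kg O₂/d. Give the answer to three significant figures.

Observed yield with endogenous decay: Y_obs = Y / (1 + k_d·θ_c) = 0.442 / (1 + 0.0714 × 19.5) = 0.442 / 2.392 = 0.1848 g VSS/g ultimate BOD.
ΔS = 692 − 9.64 = 682.4 mg/L, so the substrate removal rate is 510 × 682.4/1000 = 348.0 kg ultimate BOD/d.
Biomass synthesised: P_X = Y_obs × 348.0 = 64.30 kg VSS/d.
R_O = Q·(S₀ − S) − 1.42·P_X = 348.0 − 1.42 × 64.30 = 256.7 kg O₂/d.

R_O ≈ 257 kg O₂/d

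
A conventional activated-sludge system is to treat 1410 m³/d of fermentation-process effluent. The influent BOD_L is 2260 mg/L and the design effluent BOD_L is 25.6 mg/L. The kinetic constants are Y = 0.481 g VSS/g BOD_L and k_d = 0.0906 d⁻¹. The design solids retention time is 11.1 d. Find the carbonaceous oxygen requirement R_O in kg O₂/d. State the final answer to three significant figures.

R_O ≈ 2080 kg O₂/d

Y_obs = Y / (1 + k_d θ_c) = 0.481 / (1 + 0.0906 × 11.1) = 0.481 / 2.006 = 0.2398.
Q·(S₀ − S) = 1410 × (2260 − 25.6) × 10⁻³ = 3151 kg/d removed.
Net sludge production P_X = 0.2398 × 3151 = 755.6 kg VSS/d.
R_O = Q·ΔS − 1.42 P_X = 3151 − 1073 = 2078 kg O₂/d.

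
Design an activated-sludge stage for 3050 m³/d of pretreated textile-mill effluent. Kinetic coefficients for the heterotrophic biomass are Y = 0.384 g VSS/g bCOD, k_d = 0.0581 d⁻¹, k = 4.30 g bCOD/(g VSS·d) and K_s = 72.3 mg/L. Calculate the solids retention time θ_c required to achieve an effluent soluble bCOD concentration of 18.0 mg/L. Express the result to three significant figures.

From 1/θ_c = Y·k·S/(K_s + S) − k_d: Y·k·S/(K_s+S) = 0.384 × 4.30 × 18.0 / (72.3 + 18.0) = 0.3291 d⁻¹.
θ_c = 1/(μ − k_d) = 1/(0.3291 − 0.0581) = 1/0.2710 = 3.689 d.

θ_c ≈ 3.69 d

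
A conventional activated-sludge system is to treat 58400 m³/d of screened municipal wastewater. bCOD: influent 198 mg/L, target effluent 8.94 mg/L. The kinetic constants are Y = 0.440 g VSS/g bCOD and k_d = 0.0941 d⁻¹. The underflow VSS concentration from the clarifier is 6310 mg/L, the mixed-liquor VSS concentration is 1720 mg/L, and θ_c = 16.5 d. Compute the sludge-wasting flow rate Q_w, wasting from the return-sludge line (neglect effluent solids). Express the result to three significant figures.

From the SRT design equation V = Y Q (S₀−S) θ_c / [X (1 + k_d θ_c)] = 0.440 × 58400 × (198 − 8.94) × 16.5 / [1720 × (1 + 0.0941 × 16.5)] = 8.02×10^7 / 4391 = 18257 m³.
Q_w = (V·X)/(θ_c X_r) = 18257 × 1720 / (16.5 × 6310) = 301.6 m³/d.

Q_w ≈ 302 m³/d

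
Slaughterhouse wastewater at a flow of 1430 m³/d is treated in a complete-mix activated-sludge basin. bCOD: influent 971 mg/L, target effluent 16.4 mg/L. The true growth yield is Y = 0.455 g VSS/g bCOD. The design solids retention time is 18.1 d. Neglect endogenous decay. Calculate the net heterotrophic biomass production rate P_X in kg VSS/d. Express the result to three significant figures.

P_X ≈ 621 kg VSS/d

With endogenous decay neglected, the observed yield equals the true yield: Y_obs = Y = 0.455 g VSS/g bCOD.
Mass of bCOD removed per day: Q(S₀ − S) = 1430 × 954.6 g/m³ = 1365 kg/d.
Biomass produced: P_X = Y_obs·Q·ΔS = 0.4550 × 1365 ≈ 621.1 kg VSS/d.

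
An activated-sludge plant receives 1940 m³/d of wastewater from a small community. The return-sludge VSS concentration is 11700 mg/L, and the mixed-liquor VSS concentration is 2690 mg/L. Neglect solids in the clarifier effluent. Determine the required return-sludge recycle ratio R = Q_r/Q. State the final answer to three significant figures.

R ≈ 0.299

R = Q_r/Q = X/(X_r − X) = 2690 / (11700 − 2690) = 0.2986.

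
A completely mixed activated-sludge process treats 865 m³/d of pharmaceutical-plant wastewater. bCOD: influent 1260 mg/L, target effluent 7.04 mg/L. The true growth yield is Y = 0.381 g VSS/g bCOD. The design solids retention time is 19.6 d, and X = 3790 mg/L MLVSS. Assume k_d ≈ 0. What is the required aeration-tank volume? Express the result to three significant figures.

Biomass mass balance (decay neglected): V·X = Y·Q·(S₀ − S)·θ_c, so V = 0.381 × 865 × (1260 − 7.04) × 19.6 / 3790 = 2135 m³.

V ≈ 2140 m³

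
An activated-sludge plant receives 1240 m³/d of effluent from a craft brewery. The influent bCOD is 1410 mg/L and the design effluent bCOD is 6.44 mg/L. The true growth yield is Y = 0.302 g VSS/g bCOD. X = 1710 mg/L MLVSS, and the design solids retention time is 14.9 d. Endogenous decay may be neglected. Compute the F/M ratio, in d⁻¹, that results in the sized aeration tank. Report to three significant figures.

F/M ≈ 0.223 d⁻¹

Biomass mass balance (decay neglected): V·X = Y·Q·(S₀ − S)·θ_c, so V = 0.302 × 1240 × (1410 − 6.44) × 14.9 / 1710 = 4580 m³.
Food-to-microorganism ratio F/M = Q S₀ / (V X) = 1240 × 1410 / (4580 × 1710) = 0.2233 d⁻¹.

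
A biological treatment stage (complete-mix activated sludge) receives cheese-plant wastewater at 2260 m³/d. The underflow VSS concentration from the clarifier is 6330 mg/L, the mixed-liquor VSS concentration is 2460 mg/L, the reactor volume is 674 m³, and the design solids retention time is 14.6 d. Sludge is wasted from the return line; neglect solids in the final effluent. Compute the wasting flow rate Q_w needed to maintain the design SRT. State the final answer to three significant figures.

Q_w = (V·X)/(θ_c X_r) = 674.0 × 2460 / (14.6 × 6330) = 17.94 m³/d.

Q_w ≈ 17.9 m³/d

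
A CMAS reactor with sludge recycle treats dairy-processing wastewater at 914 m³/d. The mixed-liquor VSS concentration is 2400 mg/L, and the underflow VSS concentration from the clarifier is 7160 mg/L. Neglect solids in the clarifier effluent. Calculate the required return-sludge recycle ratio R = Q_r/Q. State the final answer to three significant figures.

Solids balance on the clarifier gives (1+R)X = R·X_r, so R = X/(X_r − X) = 2400 / (7160 − 2400) = 0.5042.

R ≈ 0.504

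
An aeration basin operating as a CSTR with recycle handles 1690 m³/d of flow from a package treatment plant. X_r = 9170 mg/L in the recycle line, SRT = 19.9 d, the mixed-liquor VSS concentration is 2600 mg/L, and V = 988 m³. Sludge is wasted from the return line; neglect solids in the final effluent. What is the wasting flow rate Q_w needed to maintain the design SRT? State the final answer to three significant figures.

Q_w ≈ 14.1 m³/d

Q_w = (V·X)/(θ_c X_r) = 988.0 × 2600 / (19.9 × 9170) = 14.08 m³/d.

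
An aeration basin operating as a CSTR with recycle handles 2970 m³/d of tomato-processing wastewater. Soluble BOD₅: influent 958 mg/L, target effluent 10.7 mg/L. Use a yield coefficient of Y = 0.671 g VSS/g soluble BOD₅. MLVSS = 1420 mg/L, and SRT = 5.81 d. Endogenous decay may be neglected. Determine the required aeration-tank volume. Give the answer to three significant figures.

V ≈ 7720 m³

With k_d = 0 the design equation reduces to V = Y Q (S₀−S) θ_c / X = 0.671 × 2970 × (958 − 10.7) × 5.81 / 1420 = 7724 m³.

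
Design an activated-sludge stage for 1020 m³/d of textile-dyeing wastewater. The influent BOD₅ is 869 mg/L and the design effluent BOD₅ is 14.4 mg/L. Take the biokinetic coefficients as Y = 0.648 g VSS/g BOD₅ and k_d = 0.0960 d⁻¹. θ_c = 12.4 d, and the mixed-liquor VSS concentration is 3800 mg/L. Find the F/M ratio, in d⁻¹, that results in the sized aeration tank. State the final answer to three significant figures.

F/M ≈ 0.277 d⁻¹

From the SRT design equation V = Y Q (S₀−S) θ_c / [X (1 + k_d θ_c)] = 0.648 × 1020 × (869 − 14.4) × 12.4 / [3800 × (1 + 0.0960 × 12.4)] = 7×10^6 / 8324 = 841.5 m³.
F/M = Q·S₀ / (V·X) = 1020 × 869 / (841.5 × 3800) = 0.2772 g BOD₅·(g VSS·d)⁻¹.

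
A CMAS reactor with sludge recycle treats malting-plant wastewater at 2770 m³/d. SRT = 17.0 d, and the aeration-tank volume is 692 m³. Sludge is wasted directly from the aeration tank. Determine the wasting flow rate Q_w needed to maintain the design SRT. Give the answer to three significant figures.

Wasting from the aeration tank: Q_w = V / θ_c = 692.0 / 17.0 = 40.71 m³/d.

Q_w ≈ 40.7 m³/d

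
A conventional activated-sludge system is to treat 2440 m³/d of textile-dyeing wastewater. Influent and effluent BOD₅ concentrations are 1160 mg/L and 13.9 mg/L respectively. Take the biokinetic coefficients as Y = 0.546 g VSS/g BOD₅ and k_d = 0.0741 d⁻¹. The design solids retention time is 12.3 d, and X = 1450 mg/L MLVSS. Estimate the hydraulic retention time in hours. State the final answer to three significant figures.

From the SRT design equation V = Y Q (S₀−S) θ_c / [X (1 + k_d θ_c)] = 0.546 × 2440 × (1160 − 13.9) × 12.3 / [1450 × (1 + 0.0741 × 12.3)] = 1.88×10^7 / 2772 = 6776 m³.
Hydraulic retention time τ = V/Q = 6776 / 2440 = 2.777 d = 66.65 h.

τ ≈ 66.7 h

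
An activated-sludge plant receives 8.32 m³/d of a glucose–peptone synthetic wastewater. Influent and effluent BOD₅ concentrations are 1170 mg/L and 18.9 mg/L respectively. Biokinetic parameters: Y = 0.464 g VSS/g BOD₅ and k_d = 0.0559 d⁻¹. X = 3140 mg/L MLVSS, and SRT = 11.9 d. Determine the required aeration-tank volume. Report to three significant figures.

Rearranging the biomass balance for a CMAS with decay, V = Y·Q·ΔS·θ_c / [X·(1+k_d θ_c)] = 0.464 × 8.32 × (1170 − 18.9) × 11.9 / [3140 × (1 + 0.0559 × 11.9)] = 5.29×10^4 / 5229 = 10.11 m³.

V ≈ 10.1 m³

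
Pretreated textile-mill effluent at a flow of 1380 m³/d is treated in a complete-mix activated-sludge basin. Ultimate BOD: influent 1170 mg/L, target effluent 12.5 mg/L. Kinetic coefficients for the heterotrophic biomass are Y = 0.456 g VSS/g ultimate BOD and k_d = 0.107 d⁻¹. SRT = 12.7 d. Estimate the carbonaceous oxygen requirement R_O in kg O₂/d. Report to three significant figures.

Y_obs = Y / (1 + k_d θ_c) = 0.456 / (1 + 0.107 × 12.7) = 0.456 / 2.359 = 0.1933.
ΔS = 1170 − 12.5 = 1158 mg/L, so the substrate removal rate is 1380 × 1158/1000 = 1597 kg ultimate BOD/d.
P_X = Y_obs·Q·(S₀ − S) = 0.1933 × 1597 = 308.8 kg VSS/d.
Carbonaceous O₂ demand = substrate oxidised − cell-mass equivalent = 1597 − 1.42 × 308.8 = 1159 kg O₂/d.

R_O ≈ 1160 kg O₂/d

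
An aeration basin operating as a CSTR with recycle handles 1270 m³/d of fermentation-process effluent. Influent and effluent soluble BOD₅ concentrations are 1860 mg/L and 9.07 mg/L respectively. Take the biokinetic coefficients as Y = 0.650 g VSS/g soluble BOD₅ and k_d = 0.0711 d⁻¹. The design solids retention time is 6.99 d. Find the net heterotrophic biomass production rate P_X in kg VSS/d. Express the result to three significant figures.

Observed yield with endogenous decay: Y_obs = Y / (1 + k_d·θ_c) = 0.650 / (1 + 0.0711 × 6.99) = 0.650 / 1.497 = 0.4342 g VSS/g soluble BOD₅.
Q·(S₀ − S) = 1270 × (1860 − 9.07) × 10⁻³ = 2351 kg/d removed.
Net biomass production P_X = Y_obs × Q·(S₀ − S) = 0.4342 × 2351 = 1021 kg VSS/d.

P_X ≈ 1020 kg VSS/d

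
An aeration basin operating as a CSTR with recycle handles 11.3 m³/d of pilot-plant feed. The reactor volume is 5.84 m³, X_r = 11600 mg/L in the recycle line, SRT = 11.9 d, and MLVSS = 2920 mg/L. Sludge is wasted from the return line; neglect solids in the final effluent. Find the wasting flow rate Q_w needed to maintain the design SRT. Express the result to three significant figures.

Wasting from the return line (neglecting effluent solids): Q_w = V·X / (θ_c·X_r) = 5.840 × 2920 / (11.9 × 11600) = 0.1235 m³/d.

Q_w ≈ 0.124 m³/d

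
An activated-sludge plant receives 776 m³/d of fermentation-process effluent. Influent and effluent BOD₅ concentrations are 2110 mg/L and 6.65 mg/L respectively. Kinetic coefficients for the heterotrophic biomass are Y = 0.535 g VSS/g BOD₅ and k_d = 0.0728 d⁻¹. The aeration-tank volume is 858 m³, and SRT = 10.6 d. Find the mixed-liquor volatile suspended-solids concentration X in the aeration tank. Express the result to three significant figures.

X ≈ 6090 mg/L

Solving the biomass balance for X: X = Y Q (S₀−S) θ_c / [V (1+k_d θ_c)] = 0.535 × 776 × (2110 − 6.65) × 10.6 / [858 × (1 + 0.0728 × 10.6)] = 6089 mg/L.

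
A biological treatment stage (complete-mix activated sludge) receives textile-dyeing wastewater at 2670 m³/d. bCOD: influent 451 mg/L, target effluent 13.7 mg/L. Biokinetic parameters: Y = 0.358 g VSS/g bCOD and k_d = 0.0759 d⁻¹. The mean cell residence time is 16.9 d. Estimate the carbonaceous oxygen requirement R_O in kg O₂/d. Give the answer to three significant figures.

R_O ≈ 908 kg O₂/d

Correct the yield for decay: Y_obs = Y/(1 + k_d θ_c) = 0.358 / (1 + 0.0759 × 16.9) = 0.358 / 2.283 = 0.1568.
Q·(S₀ − S) = 2670 × (451 − 13.7) × 10⁻³ = 1168 kg/d removed.
Net sludge production P_X = 0.1568 × 1168 = 183.1 kg VSS/d.
R_O = Q·ΔS − 1.42 P_X = 1168 − 260.0 = 907.6 kg O₂/d.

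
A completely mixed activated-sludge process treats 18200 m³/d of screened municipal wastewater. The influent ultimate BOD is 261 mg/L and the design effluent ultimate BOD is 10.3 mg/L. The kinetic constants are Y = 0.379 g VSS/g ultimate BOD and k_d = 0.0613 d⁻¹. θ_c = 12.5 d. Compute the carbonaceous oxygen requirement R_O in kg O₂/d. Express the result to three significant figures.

R_O ≈ 3170 kg O₂/d

The observed yield is Y_obs = Y/(1 + k_d·θ_c) = 0.379 / (1 + 0.0613 × 12.5) = 0.379 / 1.766 = 0.2146 g VSS per g ultimate BOD removed.
Q·(S₀ − S) = 18200 × (261 − 10.3) × 10⁻³ = 4563 kg/d removed.
Biomass synthesised: P_X = Y_obs × 4563 = 979.1 kg VSS/d.
R_O = Q·(S₀ − S) − 1.42·P_X = 4563 − 1.42 × 979.1 = 3172 kg O₂/d.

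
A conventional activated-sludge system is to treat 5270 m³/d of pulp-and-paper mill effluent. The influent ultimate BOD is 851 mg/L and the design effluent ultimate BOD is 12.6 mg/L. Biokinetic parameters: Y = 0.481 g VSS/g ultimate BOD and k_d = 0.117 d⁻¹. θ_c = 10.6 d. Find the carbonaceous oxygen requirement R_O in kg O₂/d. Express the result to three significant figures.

R_O ≈ 3070 kg O₂/d

Correct the yield for decay: Y_obs = Y/(1 + k_d θ_c) = 0.481 / (1 + 0.117 × 10.6) = 0.481 / 2.240 = 0.2147.
Mass of ultimate BOD removed per day: Q(S₀ − S) = 5270 × 838.4 g/m³ = 4418 kg/d.
Biomass synthesised: P_X = Y_obs × 4418 = 948.7 kg VSS/d.
R_O = Q·ΔS − 1.42 P_X = 4418 − 1347 = 3071 kg O₂/d.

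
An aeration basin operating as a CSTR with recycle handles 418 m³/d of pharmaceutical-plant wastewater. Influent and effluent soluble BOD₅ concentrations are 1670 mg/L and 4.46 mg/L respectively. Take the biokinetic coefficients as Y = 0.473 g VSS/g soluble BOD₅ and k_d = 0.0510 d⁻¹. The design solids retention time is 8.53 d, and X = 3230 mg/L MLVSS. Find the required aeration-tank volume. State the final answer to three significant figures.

Steady-state biomass mass balance: V·X·(1 + k_d·θ_c) = Y·Q·(S₀ − S)·θ_c, so V = 0.473 × 418 × (1670 − 4.46) × 8.53 / [3230 × (1 + 0.0510 × 8.53)] = 2.81×10^6 / 4635 = 606.0 m³.

V ≈ 606 m³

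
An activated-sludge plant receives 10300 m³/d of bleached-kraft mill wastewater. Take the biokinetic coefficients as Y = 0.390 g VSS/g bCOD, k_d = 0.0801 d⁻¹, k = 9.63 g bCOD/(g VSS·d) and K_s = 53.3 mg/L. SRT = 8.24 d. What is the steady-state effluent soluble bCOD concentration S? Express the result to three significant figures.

S ≈ 3.02 mg/L

From the Monod/SRT balance for a CMAS, S = K_s·(1+k_d θ_c)/[θ_c·(Y k − k_d) − 1] = 53.3 × (1 + 0.0801 × 8.24) / [8.24 × (0.390 × 9.63 − 0.0801) − 1] = 88.48 / 29.29 = 3.021 mg/L.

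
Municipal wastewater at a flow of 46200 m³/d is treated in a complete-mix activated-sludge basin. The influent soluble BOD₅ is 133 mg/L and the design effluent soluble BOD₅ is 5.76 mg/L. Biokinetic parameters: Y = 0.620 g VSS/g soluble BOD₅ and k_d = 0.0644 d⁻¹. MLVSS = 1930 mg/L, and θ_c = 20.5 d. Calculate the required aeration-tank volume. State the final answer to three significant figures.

From the SRT design equation V = Y Q (S₀−S) θ_c / [X (1 + k_d θ_c)] = 0.620 × 46200 × (133 − 5.76) × 20.5 / [1930 × (1 + 0.0644 × 20.5)] = 7.47×10^7 / 4478 = 16685 m³.

V ≈ 16700 m³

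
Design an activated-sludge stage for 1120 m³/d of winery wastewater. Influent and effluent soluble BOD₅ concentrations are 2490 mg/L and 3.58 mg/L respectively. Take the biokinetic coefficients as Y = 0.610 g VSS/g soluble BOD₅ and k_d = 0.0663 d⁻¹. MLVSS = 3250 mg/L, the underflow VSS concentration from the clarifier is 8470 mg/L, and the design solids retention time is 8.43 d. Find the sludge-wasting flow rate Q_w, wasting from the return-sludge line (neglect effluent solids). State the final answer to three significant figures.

Q_w ≈ 129 m³/d

From the SRT design equation V = Y Q (S₀−S) θ_c / [X (1 + k_d θ_c)] = 0.610 × 1120 × (2490 − 3.58) × 8.43 / [3250 × (1 + 0.0663 × 8.43)] = 1.43×10^7 / 5066 = 2826 m³.
Q_w = (V·X)/(θ_c X_r) = 2826 × 3250 / (8.43 × 8470) = 128.7 m³/d.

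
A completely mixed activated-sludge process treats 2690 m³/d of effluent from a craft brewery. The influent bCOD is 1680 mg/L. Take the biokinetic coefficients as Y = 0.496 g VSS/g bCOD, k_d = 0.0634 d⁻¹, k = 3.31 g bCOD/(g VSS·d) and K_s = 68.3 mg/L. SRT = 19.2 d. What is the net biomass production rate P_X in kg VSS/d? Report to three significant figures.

Effluent substrate depends only on kinetics and SRT: S = K_s(1 + k_d θ_c) / [θ_c(Yk − k_d) − 1] = 68.3 × (1 + 0.0634 × 19.2) / [19.2 × (0.496 × 3.31 − 0.0634) − 1] = 151.4 / 29.30 = 5.168 mg/L.
Y_obs = Y / (1 + k_d θ_c) = 0.496 / (1 + 0.0634 × 19.2) = 0.496 / 2.217 = 0.2237.
Mass of bCOD removed per day: Q(S₀ − S) = 2690 × 1675 g/m³ = 4505 kg/d.
Biomass produced: P_X = Y_obs·Q·ΔS = 0.2237 × 4505 ≈ 1008 kg VSS/d.

P_X ≈ 1010 kg VSS/d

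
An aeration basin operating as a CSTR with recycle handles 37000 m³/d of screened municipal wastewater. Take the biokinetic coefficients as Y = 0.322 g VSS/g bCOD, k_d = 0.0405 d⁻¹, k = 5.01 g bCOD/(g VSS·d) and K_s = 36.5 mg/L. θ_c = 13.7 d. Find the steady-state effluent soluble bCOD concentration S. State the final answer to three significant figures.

S ≈ 2.76 mg/L

Effluent substrate depends only on kinetics and SRT: S = K_s(1 + k_d θ_c) / [θ_c(Yk − k_d) − 1] = 36.5 × (1 + 0.0405 × 13.7) / [13.7 × (0.322 × 5.01 − 0.0405) − 1] = 56.75 / 20.55 = 2.762 mg/L.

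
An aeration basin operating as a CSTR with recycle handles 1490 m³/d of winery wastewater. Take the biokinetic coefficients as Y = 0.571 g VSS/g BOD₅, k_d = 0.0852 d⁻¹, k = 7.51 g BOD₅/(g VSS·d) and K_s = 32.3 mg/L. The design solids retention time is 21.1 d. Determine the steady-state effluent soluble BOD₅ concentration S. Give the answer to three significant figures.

S ≈ 1.03 mg/L

From the Monod/SRT balance for a CMAS, S = K_s·(1+k_d θ_c)/[θ_c·(Y k − k_d) − 1] = 32.3 × (1 + 0.0852 × 21.1) / [21.1 × (0.571 × 7.51 − 0.0852) − 1] = 90.37 / 87.68 = 1.031 mg/L.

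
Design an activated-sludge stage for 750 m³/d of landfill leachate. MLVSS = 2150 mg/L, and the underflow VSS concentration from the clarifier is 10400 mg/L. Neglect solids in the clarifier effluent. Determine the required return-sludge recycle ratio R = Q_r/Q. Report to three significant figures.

R = Q_r/Q = X/(X_r − X) = 2150 / (10400 − 2150) = 0.2606.

R ≈ 0.261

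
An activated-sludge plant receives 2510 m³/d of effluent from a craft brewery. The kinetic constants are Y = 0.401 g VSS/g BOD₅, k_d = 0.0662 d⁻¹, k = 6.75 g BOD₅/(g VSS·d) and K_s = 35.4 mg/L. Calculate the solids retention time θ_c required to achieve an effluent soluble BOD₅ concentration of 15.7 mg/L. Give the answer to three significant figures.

At the target effluent, Y k S/(K_s+S) = 0.401×6.75×15.7/51.10 = 0.8316 d⁻¹.
1/θ_c = 0.8316 − 0.0662 = 0.7654 d⁻¹, so θ_c = 1.306 d.

θ_c ≈ 1.31 d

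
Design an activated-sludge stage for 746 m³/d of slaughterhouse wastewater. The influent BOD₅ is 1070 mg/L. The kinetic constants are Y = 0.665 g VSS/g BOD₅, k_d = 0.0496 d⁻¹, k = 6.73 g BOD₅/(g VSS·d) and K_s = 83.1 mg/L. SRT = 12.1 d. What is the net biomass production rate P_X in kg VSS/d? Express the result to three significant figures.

P_X ≈ 331 kg VSS/d

For a completely mixed reactor with recycle the Lawrence–McCarty relation gives S = K_s·(1 + k_d·θ_c) / [θ_c·(Y·k − k_d) − 1] = 83.1 × (1 + 0.0496 × 12.1) / [12.1 × (0.665 × 6.73 − 0.0496) − 1] = 133.0 / 52.55 = 2.530 mg/L.
Observed yield with endogenous decay: Y_obs = Y / (1 + k_d·θ_c) = 0.665 / (1 + 0.0496 × 12.1) = 0.665 / 1.600 = 0.4156 g VSS/g BOD₅.
Q·(S₀ − S) = 746 × (1070 − 2.53) × 10⁻³ = 796.3 kg/d removed.
Biomass produced: P_X = Y_obs·Q·ΔS = 0.4156 × 796.3 ≈ 330.9 kg VSS/d.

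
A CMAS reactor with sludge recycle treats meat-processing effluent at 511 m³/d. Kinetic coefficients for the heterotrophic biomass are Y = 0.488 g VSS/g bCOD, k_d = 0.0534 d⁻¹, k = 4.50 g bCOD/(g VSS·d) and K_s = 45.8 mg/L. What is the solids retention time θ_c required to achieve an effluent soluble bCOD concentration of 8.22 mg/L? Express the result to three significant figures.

From 1/θ_c = Y·k·S/(K_s + S) − k_d: Y·k·S/(K_s+S) = 0.488 × 4.50 × 8.22 / (45.8 + 8.22) = 0.3342 d⁻¹.
θ_c = 1/(μ − k_d) = 1/(0.3342 − 0.0534) = 1/0.2808 = 3.562 d.

θ_c ≈ 3.56 d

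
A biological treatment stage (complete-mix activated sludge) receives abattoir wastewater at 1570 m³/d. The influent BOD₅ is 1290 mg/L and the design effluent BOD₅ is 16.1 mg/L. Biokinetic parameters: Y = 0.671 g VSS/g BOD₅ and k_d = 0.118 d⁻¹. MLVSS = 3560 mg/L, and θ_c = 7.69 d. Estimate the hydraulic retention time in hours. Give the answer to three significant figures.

Steady-state biomass mass balance: V·X·(1 + k_d·θ_c) = Y·Q·(S₀ − S)·θ_c, so V = 0.671 × 1570 × (1290 − 16.1) × 7.69 / [3560 × (1 + 0.118 × 7.69)] = 1.03×10^7 / 6790 = 1520 m³.
Hydraulic retention time τ = V/Q = 1520 / 1570 = 0.9680 d = 23.23 h.

τ ≈ 23.2 h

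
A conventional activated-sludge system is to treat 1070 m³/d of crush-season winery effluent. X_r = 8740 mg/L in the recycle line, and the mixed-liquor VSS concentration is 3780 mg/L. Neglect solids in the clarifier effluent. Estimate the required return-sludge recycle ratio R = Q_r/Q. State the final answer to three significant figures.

R ≈ 0.762

Mass balance around the secondary clarifier (neglecting effluent solids): R = X / (X_r − X) = 3780 / (8740 − 3780) = 0.7621.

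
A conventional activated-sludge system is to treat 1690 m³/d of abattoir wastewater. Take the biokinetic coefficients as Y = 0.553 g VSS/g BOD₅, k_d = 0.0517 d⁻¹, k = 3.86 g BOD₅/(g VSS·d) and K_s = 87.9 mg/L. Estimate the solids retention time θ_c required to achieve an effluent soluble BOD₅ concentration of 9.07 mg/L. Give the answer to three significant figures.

θ_c ≈ 6.76 d

From 1/θ_c = Y·k·S/(K_s + S) − k_d: Y·k·S/(K_s+S) = 0.553 × 3.86 × 9.07 / (87.9 + 9.07) = 0.1997 d⁻¹.
θ_c = 1/(μ − k_d) = 1/(0.1997 − 0.0517) = 1/0.1480 = 6.759 d.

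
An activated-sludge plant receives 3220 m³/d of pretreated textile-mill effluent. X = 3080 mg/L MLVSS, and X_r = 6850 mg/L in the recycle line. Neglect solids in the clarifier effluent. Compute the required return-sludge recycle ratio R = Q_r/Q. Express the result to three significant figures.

R ≈ 0.817

Mass balance around the secondary clarifier (neglecting effluent solids): R = X / (X_r − X) = 3080 / (6850 − 3080) = 0.8170.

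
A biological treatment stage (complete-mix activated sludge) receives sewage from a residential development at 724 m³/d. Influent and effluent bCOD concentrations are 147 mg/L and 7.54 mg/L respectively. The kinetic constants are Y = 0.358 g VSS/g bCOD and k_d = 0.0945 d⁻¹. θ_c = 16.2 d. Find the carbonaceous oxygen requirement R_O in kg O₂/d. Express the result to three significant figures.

R_O ≈ 80.7 kg O₂/d

Correct the yield for decay: Y_obs = Y/(1 + k_d θ_c) = 0.358 / (1 + 0.0945 × 16.2) = 0.358 / 2.531 = 0.1415.
ΔS = 147 − 7.54 = 139.5 mg/L, so the substrate removal rate is 724 × 139.5/1000 = 101.0 kg bCOD/d.
Net sludge production P_X = 0.1415 × 101.0 = 14.28 kg VSS/d.
R_O = Q·(S₀ − S) − 1.42·P_X = 101.0 − 1.42 × 14.28 = 80.69 kg O₂/d.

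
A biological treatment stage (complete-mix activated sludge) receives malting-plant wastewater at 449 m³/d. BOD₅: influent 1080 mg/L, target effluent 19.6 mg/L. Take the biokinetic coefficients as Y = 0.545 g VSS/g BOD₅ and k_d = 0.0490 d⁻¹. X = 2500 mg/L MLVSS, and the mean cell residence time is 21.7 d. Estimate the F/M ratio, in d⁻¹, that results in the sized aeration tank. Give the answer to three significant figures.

F/M ≈ 0.178 d⁻¹

From the SRT design equation V = Y Q (S₀−S) θ_c / [X (1 + k_d θ_c)] = 0.545 × 449 × (1080 − 19.6) × 21.7 / [2500 × (1 + 0.0490 × 21.7)] = 5.63×10^6 / 5158 = 1092 m³.
F/M = Q·S₀ / (V·X) = 449 × 1080 / (1092 × 2500) = 0.1777 g BOD₅·(g VSS·d)⁻¹.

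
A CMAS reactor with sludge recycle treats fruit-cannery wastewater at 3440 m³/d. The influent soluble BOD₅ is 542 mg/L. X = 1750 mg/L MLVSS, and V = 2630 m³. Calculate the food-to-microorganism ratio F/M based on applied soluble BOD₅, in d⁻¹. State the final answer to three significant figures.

Food-to-microorganism ratio F/M = Q S₀ / (V X) = 3440 × 542 / (2630 × 1750) = 0.4051 d⁻¹.

F/M ≈ 0.405 d⁻¹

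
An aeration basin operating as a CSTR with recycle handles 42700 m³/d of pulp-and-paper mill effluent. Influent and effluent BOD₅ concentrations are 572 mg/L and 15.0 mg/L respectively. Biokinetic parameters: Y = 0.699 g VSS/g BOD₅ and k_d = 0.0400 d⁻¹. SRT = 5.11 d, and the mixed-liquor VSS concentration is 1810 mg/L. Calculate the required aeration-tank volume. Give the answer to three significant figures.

From the SRT design equation V = Y Q (S₀−S) θ_c / [X (1 + k_d θ_c)] = 0.699 × 42700 × (572 − 15.0) × 5.11 / [1810 × (1 + 0.0400 × 5.11)] = 8.5×10^7 / 2180 = 38970 m³.

V ≈ 39000 m³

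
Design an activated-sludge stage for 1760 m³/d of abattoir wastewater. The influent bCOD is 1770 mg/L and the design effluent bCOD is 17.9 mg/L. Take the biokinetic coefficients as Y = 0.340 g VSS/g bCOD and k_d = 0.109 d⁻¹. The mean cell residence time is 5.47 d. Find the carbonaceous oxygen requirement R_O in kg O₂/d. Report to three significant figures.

R_O ≈ 2150 kg O₂/d

The observed yield is Y_obs = Y/(1 + k_d·θ_c) = 0.340 / (1 + 0.109 × 5.47) = 0.340 / 1.596 = 0.2130 g VSS per g bCOD removed.
Substrate removed = Q·(S₀ − S) = 1760 m³/d × (1770 − 17.9) g/m³ = 3.08×10^6 g/d = 3084 kg/d.
P_X = Y_obs·Q·(S₀ − S) = 0.2130 × 3084 = 656.8 kg VSS/d.
R_O = Q·ΔS − 1.42 P_X = 3084 − 932.7 = 2151 kg O₂/d.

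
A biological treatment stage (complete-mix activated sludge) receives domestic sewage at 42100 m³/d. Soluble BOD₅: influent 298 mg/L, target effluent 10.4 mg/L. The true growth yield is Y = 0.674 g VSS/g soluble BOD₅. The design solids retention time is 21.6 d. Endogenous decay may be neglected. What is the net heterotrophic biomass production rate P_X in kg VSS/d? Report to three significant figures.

P_X ≈ 8160 kg VSS/d

No decay correction is needed, so Y_obs = Y = 0.674.
Mass of soluble BOD₅ removed per day: Q(S₀ − S) = 42100 × 287.6 g/m³ = 12108 kg/d.
P_X = Y_obs · Q(S₀ − S) = 0.6740 × 12108 = 8161 kg VSS/d.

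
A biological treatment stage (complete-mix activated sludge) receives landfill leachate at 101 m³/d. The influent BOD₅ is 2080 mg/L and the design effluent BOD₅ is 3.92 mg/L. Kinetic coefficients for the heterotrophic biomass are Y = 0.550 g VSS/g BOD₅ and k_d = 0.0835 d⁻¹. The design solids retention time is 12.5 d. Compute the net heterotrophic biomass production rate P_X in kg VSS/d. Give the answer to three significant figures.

The observed yield is Y_obs = Y/(1 + k_d·θ_c) = 0.550 / (1 + 0.0835 × 12.5) = 0.550 / 2.044 = 0.2691 g VSS per g BOD₅ removed.
Mass of BOD₅ removed per day: Q(S₀ − S) = 101 × 2076 g/m³ = 209.7 kg/d.
Biomass produced: P_X = Y_obs·Q·ΔS = 0.2691 × 209.7 ≈ 56.43 kg VSS/d.

P_X ≈ 56.4 kg VSS/d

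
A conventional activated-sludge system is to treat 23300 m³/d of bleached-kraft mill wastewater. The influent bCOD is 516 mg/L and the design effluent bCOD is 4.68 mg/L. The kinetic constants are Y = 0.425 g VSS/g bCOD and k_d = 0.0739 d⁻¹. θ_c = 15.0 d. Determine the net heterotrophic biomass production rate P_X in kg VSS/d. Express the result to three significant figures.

P_X ≈ 2400 kg VSS/d

Y_obs = Y / (1 + k_d θ_c) = 0.425 / (1 + 0.0739 × 15.0) = 0.425 / 2.108 = 0.2016.
Q·(S₀ − S) = 23300 × (516 − 4.68) × 10⁻³ = 11914 kg/d removed.
P_X = Y_obs · Q(S₀ − S) = 0.2016 × 11914 = 2401 kg VSS/d.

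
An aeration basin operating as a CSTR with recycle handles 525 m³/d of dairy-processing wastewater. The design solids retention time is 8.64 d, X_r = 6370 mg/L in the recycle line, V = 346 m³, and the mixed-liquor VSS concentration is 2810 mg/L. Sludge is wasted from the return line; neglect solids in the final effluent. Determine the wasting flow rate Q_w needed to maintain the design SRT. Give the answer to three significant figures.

θ_c = V·X/(Q_w·X_r) when wasting from the recycle, so Q_w = V·X/(θ_c·X_r) = 346.0 × 2810 / (8.64 × 6370) = 17.67 m³/d.

Q_w ≈ 17.7 m³/d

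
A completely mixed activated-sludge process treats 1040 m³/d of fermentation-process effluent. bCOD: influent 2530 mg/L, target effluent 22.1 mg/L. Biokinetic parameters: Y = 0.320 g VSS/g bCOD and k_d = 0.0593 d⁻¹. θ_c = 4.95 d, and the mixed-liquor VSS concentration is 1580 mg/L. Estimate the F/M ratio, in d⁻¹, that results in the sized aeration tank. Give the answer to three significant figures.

F/M ≈ 0.824 d⁻¹

From the SRT design equation V = Y Q (S₀−S) θ_c / [X (1 + k_d θ_c)] = 0.320 × 1040 × (2530 − 22.1) × 4.95 / [1580 × (1 + 0.0593 × 4.95)] = 4.13×10^6 / 2044 = 2021 m³.
F/M = applied load / biomass = Q·S₀/(V·X) = 1040 × 2530 / (2021 × 1580) = 0.8238 d⁻¹.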